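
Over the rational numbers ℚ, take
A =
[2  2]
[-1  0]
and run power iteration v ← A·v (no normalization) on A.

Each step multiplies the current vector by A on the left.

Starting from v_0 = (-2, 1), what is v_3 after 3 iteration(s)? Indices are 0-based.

v_3 = (4, 0)

v_0 = (-2, 1).
v_1 = A·v_0 = (-2, 2).
v_2 = A·v_1 = (0, 2).
v_3 = A·v_2 = (4, 0).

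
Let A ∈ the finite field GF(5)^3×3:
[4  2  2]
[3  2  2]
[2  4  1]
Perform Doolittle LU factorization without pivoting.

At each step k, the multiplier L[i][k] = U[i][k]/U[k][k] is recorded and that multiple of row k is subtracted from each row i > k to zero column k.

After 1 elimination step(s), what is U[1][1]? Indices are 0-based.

U[1][1] = 3

[col 0] pivot 4
  R1 -= 2*R0 → (0, 3, 3)  (L[1][0] := 2)
  R2 -= 3*R0 → (0, 3, 0)  (L[2][0] := 3)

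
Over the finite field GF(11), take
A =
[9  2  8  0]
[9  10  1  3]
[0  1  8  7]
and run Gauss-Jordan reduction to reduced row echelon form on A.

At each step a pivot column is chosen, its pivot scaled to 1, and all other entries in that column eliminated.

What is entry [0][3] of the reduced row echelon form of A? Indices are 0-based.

M[0][3] = 2

step 1: normalize row 0 (÷9) = (1, 10, 7, 0)
  row 1: subtract 9×row0 = (0, 8, 4, 3)
step 2: normalize row 1 (÷8) = (0, 1, 6, 10)
  row 0: subtract 10×row1 = (1, 0, 2, 10)
  row 2: subtract 1×row1 = (0, 0, 2, 8)
step 3: normalize row 2 (÷2) = (0, 0, 1, 4)
  row 0: subtract 2×row2 = (1, 0, 0, 2)
  row 1: subtract 6×row2 = (0, 1, 0, 8)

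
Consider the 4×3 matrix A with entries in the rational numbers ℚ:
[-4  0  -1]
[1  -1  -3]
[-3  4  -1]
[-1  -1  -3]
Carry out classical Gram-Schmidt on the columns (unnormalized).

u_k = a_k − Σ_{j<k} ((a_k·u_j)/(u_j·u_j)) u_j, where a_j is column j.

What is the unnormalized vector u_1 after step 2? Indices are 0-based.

u_1 = (-16/9, -5/9, 8/3, -13/9)

Step 1: u_0 = a_0 = (-4, 1, -3, -1).
Step 2: u_1 = a_1 − (-4/9)·u_0 = (-16/9, -5/9, 8/3, -13/9).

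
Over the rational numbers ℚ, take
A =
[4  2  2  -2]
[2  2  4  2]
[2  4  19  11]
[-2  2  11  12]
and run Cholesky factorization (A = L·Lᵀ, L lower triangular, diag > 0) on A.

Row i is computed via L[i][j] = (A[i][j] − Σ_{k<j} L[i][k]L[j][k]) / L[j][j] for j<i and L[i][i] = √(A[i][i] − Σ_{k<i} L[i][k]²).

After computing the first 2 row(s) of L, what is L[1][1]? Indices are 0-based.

Step 1: L[0][0] = √(4) = 2.
  L[1][0] = (2) / L[0][0] = 1.
Step 2: L[1][1] = √(1) = 1.

L[1][1] = 1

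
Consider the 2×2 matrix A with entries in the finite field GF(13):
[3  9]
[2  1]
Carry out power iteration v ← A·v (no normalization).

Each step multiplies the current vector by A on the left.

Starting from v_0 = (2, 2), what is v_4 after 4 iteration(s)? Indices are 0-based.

v_4 = (3, 6)

v_0 = (2, 2).
v_1 = A·v_0 = (11, 6).
v_2 = A·v_1 = (9, 2).
v_3 = A·v_2 = (6, 7).
v_4 = A·v_3 = (3, 6).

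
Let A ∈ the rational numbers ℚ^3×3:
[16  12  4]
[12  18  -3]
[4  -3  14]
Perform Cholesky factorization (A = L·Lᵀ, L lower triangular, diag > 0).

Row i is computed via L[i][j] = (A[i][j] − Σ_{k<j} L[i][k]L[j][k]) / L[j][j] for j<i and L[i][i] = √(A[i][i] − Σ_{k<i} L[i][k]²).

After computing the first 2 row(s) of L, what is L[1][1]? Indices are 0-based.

L[1][1] = 3

Step 1: L[0][0] = √(16) = 4.
  L[1][0] = (12) / L[0][0] = 3.
Step 2: L[1][1] = √(9) = 3.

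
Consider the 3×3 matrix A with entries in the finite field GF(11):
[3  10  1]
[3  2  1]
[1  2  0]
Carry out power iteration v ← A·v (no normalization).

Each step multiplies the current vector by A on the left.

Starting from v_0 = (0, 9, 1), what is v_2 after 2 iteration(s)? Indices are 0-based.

v_0 = (0, 9, 1).
v_1 = A·v_0 = (3, 8, 7).
v_2 = A·v_1 = (8, 10, 8).

v_2 = (8, 10, 8)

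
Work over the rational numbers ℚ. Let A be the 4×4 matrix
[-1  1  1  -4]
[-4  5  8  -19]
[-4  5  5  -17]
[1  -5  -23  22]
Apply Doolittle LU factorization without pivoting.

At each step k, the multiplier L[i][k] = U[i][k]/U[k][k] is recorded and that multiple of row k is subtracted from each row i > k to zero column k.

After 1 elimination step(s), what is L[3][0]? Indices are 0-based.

L[3][0] = -1

[col 0] pivot -1
  R1 -= 4*R0 → (0, 1, 4, -3)  (L[1][0] := 4)
  R2 -= 4*R0 → (0, 1, 1, -1)  (L[2][0] := 4)
  R3 -= -1*R0 → (0, -4, -22, 18)  (L[3][0] := -1)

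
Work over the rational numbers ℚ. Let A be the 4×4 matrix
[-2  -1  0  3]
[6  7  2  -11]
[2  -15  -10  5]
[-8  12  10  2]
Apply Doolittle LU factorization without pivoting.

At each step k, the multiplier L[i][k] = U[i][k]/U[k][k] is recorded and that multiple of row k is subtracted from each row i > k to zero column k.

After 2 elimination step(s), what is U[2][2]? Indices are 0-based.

U[2][2] = -2

[col 0] pivot -2
  R1 -= -3*R0 → (0, 4, 2, -2)  (L[1][0] := -3)
  R2 -= -1*R0 → (0, -16, -10, 8)  (L[2][0] := -1)
  R3 -= 4*R0 → (0, 16, 10, -10)  (L[3][0] := 4)
[col 1] pivot 4
  R2 -= -4*R1 → (0, 0, -2, 0)  (L[2][1] := -4)
  R3 -= 4*R1 → (0, 0, 2, -2)  (L[3][1] := 4)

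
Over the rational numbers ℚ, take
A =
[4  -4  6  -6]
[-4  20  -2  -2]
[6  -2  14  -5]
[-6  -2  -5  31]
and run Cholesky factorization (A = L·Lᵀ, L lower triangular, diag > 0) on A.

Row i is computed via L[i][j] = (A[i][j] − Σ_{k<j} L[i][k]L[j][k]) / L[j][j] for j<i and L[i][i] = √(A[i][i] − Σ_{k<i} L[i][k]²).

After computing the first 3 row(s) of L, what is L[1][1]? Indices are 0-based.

Step 1: L[0][0] = √(4) = 2.
  L[1][0] = (-4) / L[0][0] = -2.
Step 2: L[1][1] = √(16) = 4.
  L[2][0] = (6) / L[0][0] = 3.
  L[2][1] = (4) / L[1][1] = 1.
Step 3: L[2][2] = √(4) = 2.

L[1][1] = 4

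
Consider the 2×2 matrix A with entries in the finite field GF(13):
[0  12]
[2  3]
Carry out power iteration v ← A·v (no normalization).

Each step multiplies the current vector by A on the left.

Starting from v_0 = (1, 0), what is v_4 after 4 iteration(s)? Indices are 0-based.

v_4 = (12, 4)

v_0 = (1, 0).
v_1 = A·v_0 = (0, 2).
v_2 = A·v_1 = (11, 6).
v_3 = A·v_2 = (7, 1).
v_4 = A·v_3 = (12, 4).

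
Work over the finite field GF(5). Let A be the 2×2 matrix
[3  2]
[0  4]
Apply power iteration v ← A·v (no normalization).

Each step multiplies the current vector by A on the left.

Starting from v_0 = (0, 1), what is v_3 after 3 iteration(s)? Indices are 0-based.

v_0 = (0, 1).
v_1 = A·v_0 = (2, 4).
v_2 = A·v_1 = (4, 1).
v_3 = A·v_2 = (4, 4).

v_3 = (4, 4)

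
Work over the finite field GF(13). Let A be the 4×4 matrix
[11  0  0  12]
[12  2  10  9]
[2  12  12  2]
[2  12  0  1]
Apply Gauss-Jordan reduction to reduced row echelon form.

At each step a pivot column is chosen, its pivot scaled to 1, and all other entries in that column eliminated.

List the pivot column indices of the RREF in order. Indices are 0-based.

pivot(0,0)=11: scale R0 → (1, 0, 0, 7)
  clear (1,0): R1 −= (12)R0 → (0, 2, 10, 3)
  clear (2,0): R2 −= (2)R0 → (0, 12, 12, 1)
  clear (3,0): R3 −= (2)R0 → (0, 12, 0, 0)
pivot(1,1)=2: scale R1 → (0, 1, 5, 8)
  clear (2,1): R2 −= (12)R1 → (0, 0, 4, 9)
  clear (3,1): R3 −= (12)R1 → (0, 0, 5, 8)
pivot(2,2)=4: scale R2 → (0, 0, 1, 12)
  clear (1,2): R1 −= (5)R2 → (0, 1, 0, 0)
  clear (3,2): R3 −= (5)R2 → (0, 0, 0, 0)
col 3: no nonzero at/below row 3; advance.

pivot columns: 0, 1, 2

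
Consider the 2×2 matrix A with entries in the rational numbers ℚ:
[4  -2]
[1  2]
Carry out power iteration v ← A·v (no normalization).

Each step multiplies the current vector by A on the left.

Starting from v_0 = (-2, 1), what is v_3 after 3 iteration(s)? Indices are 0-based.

v_3 = (-140, -60)

v_0 = (-2, 1).
v_1 = A·v_0 = (-10, 0).
v_2 = A·v_1 = (-40, -10).
v_3 = A·v_2 = (-140, -60).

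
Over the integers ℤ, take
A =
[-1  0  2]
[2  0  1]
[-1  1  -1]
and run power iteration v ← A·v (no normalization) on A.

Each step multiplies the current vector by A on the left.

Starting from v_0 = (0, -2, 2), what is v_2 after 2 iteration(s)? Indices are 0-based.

v_2 = (-12, 4, 2)

v_0 = (0, -2, 2).
v_1 = A·v_0 = (4, 2, -4).
v_2 = A·v_1 = (-12, 4, 2).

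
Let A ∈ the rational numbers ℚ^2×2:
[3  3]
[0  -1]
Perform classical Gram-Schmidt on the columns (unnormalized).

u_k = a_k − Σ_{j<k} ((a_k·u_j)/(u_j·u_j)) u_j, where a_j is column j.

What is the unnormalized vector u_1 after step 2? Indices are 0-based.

Step 1: u_0 = a_0 = (3, 0).
Step 2: u_1 = a_1 − (1)·u_0 = (0, -1).

u_1 = (0, -1)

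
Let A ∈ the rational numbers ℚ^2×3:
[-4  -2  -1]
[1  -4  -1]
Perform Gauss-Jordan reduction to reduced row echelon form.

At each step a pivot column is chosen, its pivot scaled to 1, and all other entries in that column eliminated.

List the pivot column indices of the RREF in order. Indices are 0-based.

step 1: normalize row 0 (÷-4) = (1, 1/2, 1/4)
  row 1: subtract 1×row0 = (0, -9/2, -5/4)
step 2: normalize row 1 (÷-9/2) = (0, 1, 5/18)
  row 0: subtract 1/2×row1 = (1, 0, 1/9)

pivot columns: 0, 1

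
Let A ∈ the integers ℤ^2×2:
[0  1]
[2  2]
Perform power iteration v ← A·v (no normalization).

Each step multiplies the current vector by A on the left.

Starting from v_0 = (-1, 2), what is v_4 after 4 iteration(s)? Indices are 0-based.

v_0 = (-1, 2).
v_1 = A·v_0 = (2, 2).
v_2 = A·v_1 = (2, 8).
v_3 = A·v_2 = (8, 20).
v_4 = A·v_3 = (20, 56).

v_4 = (20, 56)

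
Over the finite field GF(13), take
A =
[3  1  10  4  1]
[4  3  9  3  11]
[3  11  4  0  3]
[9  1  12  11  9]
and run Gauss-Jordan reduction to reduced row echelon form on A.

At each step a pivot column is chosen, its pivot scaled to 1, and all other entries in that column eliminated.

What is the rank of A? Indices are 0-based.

rank = 4

step 1: normalize row 0 (÷3) = (1, 9, 12, 10, 9)
  row 1: subtract 4×row0 = (0, 6, 0, 2, 1)
  row 2: subtract 3×row0 = (0, 10, 7, 9, 2)
  row 3: subtract 9×row0 = (0, 11, 8, 12, 6)
step 2: normalize row 1 (÷6) = (0, 1, 0, 9, 11)
  row 0: subtract 9×row1 = (1, 0, 12, 7, 1)
  row 2: subtract 10×row1 = (0, 0, 7, 10, 9)
  row 3: subtract 11×row1 = (0, 0, 8, 4, 2)
step 3: normalize row 2 (÷7) = (0, 0, 1, 7, 5)
  row 0: subtract 12×row2 = (1, 0, 0, 1, 6)
  row 3: subtract 8×row2 = (0, 0, 0, 0, 1)
skip col 3 (zero from row 3)
step 4: normalize row 3 (÷1) = (0, 0, 0, 0, 1)
  row 0: subtract 6×row3 = (1, 0, 0, 1, 0)
  row 1: subtract 11×row3 = (0, 1, 0, 9, 0)
  row 2: subtract 5×row3 = (0, 0, 1, 7, 0)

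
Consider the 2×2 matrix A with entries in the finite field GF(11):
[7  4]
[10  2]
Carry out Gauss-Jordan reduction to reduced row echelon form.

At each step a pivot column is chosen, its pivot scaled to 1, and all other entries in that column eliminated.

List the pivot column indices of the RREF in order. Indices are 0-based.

pivot columns: 0, 1

pivot(0,0)=7: scale R0 → (1, 10)
  clear (1,0): R1 −= (10)R0 → (0, 1)
pivot(1,1)=1: scale R1 → (0, 1)
  clear (0,1): R0 −= (10)R1 → (1, 0)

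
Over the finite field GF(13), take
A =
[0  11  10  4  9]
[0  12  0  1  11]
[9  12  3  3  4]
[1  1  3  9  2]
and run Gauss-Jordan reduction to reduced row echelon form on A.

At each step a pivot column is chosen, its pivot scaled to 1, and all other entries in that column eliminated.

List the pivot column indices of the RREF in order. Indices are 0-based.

pivot columns: 0, 1, 2, 4

[1] R0 <-> R2
[1] R0 /= 9  ⇒  (1, 10, 9, 9, 12)
     R3 -= 1·R0  ⇒  (0, 4, 7, 0, 3)
[2] R1 /= 12  ⇒  (0, 1, 0, 12, 2)
     R0 -= 10·R1  ⇒  (1, 0, 9, 6, 5)
     R2 -= 11·R1  ⇒  (0, 0, 10, 2, 0)
     R3 -= 4·R1  ⇒  (0, 0, 7, 4, 8)
[3] R2 /= 10  ⇒  (0, 0, 1, 8, 0)
     R0 -= 9·R2  ⇒  (1, 0, 0, 12, 5)
     R3 -= 7·R2  ⇒  (0, 0, 0, 0, 8)
column 3 empty below row 3
[4] R3 /= 8  ⇒  (0, 0, 0, 0, 1)
     R0 -= 5·R3  ⇒  (1, 0, 0, 12, 0)
     R1 -= 2·R3  ⇒  (0, 1, 0, 12, 0)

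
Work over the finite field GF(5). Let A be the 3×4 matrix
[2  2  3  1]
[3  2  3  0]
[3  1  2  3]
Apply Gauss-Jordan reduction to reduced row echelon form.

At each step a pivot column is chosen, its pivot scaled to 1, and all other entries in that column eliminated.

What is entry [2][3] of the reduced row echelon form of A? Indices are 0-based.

M[2][3] = 4

pivot(0,0)=2: scale R0 → (1, 1, 4, 3)
  clear (1,0): R1 −= (3)R0 → (0, 4, 1, 1)
  clear (2,0): R2 −= (3)R0 → (0, 3, 0, 4)
pivot(1,1)=4: scale R1 → (0, 1, 4, 4)
  clear (0,1): R0 −= (1)R1 → (1, 0, 0, 4)
  clear (2,1): R2 −= (3)R1 → (0, 0, 3, 2)
pivot(2,2)=3: scale R2 → (0, 0, 1, 4)
  clear (1,2): R1 −= (4)R2 → (0, 1, 0, 3)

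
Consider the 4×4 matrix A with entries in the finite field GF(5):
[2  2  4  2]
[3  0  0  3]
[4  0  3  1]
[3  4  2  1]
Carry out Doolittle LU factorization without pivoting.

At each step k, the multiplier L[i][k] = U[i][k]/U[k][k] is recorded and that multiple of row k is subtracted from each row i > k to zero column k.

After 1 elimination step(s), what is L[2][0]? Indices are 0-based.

Step 1: pivot at (0,0) is 2.
  row1 ← row1 − (4)·row0  ⇒  L[1][0]=4, U row1=(0, 2, 4, 0)
  row2 ← row2 − (2)·row0  ⇒  L[2][0]=2, U row2=(0, 1, 0, 2)
  row3 ← row3 − (4)·row0  ⇒  L[3][0]=4, U row3=(0, 1, 1, 3)

L[2][0] = 2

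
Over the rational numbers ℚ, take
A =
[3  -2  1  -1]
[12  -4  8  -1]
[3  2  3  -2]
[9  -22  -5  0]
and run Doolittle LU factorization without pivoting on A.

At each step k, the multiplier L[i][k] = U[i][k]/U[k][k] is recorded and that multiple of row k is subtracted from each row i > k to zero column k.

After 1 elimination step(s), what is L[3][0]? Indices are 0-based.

L[3][0] = 3

k=0: U[0][0]=3
  eliminate (1,0): mult=4, new row 1: (0, 4, 4, 3); set L[1][0]=4
  eliminate (2,0): mult=1, new row 2: (0, 4, 2, -1); set L[2][0]=1
  eliminate (3,0): mult=3, new row 3: (0, -16, -8, 3); set L[3][0]=3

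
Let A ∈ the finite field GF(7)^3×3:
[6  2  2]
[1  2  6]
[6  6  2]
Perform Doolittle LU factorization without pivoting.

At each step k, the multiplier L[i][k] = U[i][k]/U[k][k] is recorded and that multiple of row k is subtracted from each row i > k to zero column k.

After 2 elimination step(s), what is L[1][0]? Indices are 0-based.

k=0: U[0][0]=6
  eliminate (1,0): mult=6, new row 1: (0, 4, 1); set L[1][0]=6
  eliminate (2,0): mult=1, new row 2: (0, 4, 0); set L[2][0]=1
k=1: U[1][1]=4
  eliminate (2,1): mult=1, new row 2: (0, 0, 6); set L[2][1]=1

L[1][0] = 6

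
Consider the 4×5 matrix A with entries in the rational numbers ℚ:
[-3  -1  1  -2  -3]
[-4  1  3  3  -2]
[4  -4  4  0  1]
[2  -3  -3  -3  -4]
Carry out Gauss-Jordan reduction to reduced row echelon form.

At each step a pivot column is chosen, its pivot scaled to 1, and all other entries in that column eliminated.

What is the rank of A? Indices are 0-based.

rank = 4

[1] R0 /= -3  ⇒  (1, 1/3, -1/3, 2/3, 1)
     R1 -= -4·R0  ⇒  (0, 7/3, 5/3, 17/3, 2)
     R2 -= 4·R0  ⇒  (0, -16/3, 16/3, -8/3, -3)
     R3 -= 2·R0  ⇒  (0, -11/3, -7/3, -13/3, -6)
[2] R1 /= 7/3  ⇒  (0, 1, 5/7, 17/7, 6/7)
     R0 -= 1/3·R1  ⇒  (1, 0, -4/7, -1/7, 5/7)
     R2 -= -16/3·R1  ⇒  (0, 0, 64/7, 72/7, 11/7)
     R3 -= -11/3·R1  ⇒  (0, 0, 2/7, 32/7, -20/7)
[3] R2 /= 64/7  ⇒  (0, 0, 1, 9/8, 11/64)
     R0 -= -4/7·R2  ⇒  (1, 0, 0, 1/2, 13/16)
     R1 -= 5/7·R2  ⇒  (0, 1, 0, 13/8, 47/64)
     R3 -= 2/7·R2  ⇒  (0, 0, 0, 17/4, -93/32)
[4] R3 /= 17/4  ⇒  (0, 0, 0, 1, -93/136)
     R0 -= 1/2·R3  ⇒  (1, 0, 0, 0, 157/136)
     R1 -= 13/8·R3  ⇒  (0, 1, 0, 0, 251/136)
     R2 -= 9/8·R3  ⇒  (0, 0, 1, 0, 16/17)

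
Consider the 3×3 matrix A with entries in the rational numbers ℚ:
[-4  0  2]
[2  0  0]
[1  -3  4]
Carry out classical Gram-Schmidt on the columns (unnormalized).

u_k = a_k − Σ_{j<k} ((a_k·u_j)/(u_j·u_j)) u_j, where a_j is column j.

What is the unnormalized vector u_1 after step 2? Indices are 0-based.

u_1 = (-4/7, 2/7, -20/7)

Step 1: u_0 = a_0 = (-4, 2, 1).
Step 2: u_1 = a_1 − (-1/7)·u_0 = (-4/7, 2/7, -20/7).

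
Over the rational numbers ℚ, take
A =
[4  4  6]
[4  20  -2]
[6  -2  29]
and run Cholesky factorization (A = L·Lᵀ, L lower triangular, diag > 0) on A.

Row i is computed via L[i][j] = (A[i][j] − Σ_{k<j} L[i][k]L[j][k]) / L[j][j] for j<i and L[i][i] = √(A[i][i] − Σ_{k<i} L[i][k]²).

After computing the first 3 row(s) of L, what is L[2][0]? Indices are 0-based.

L[2][0] = 3

Step 1: L[0][0] = √(4) = 2.
  L[1][0] = (4) / L[0][0] = 2.
Step 2: L[1][1] = √(16) = 4.
  L[2][0] = (6) / L[0][0] = 3.
  L[2][1] = (-8) / L[1][1] = -2.
Step 3: L[2][2] = √(16) = 4.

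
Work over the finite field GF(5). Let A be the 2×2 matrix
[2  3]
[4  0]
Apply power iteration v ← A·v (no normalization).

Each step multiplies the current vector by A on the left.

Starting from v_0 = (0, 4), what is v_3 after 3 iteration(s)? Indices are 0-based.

v_3 = (2, 1)

v_0 = (0, 4).
v_1 = A·v_0 = (2, 0).
v_2 = A·v_1 = (4, 3).
v_3 = A·v_2 = (2, 1).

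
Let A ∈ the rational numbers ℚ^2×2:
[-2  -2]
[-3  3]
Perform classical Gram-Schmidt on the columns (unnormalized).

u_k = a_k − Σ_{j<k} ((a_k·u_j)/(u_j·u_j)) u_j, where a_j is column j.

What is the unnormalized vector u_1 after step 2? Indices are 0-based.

u_1 = (-36/13, 24/13)

Step 1: u_0 = a_0 = (-2, -3).
Step 2: u_1 = a_1 − (-5/13)·u_0 = (-36/13, 24/13).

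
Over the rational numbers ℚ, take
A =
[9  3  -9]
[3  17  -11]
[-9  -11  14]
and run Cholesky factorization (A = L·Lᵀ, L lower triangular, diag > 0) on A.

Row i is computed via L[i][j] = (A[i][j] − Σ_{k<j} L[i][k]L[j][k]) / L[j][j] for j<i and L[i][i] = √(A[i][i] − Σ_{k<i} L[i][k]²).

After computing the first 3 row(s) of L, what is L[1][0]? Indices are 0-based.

Step 1: L[0][0] = √(9) = 3.
  L[1][0] = (3) / L[0][0] = 1.
Step 2: L[1][1] = √(16) = 4.
  L[2][0] = (-9) / L[0][0] = -3.
  L[2][1] = (-8) / L[1][1] = -2.
Step 3: L[2][2] = √(1) = 1.

L[1][0] = 1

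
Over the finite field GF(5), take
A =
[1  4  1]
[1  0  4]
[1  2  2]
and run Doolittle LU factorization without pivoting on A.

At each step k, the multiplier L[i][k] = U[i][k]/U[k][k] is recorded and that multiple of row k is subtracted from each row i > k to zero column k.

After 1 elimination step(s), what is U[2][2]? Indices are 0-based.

[col 0] pivot 1
  R1 -= 1*R0 → (0, 1, 3)  (L[1][0] := 1)
  R2 -= 1*R0 → (0, 3, 1)  (L[2][0] := 1)

U[2][2] = 1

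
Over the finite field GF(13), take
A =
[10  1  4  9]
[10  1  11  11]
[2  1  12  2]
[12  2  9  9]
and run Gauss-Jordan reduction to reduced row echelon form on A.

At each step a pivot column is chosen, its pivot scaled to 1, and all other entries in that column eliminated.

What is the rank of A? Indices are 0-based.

step 1: normalize row 0 (÷10) = (1, 4, 3, 10)
  row 1: subtract 10×row0 = (0, 0, 7, 2)
  row 2: subtract 2×row0 = (0, 6, 6, 8)
  row 3: subtract 12×row0 = (0, 6, 12, 6)
step 2: exchange rows 1,2
step 2: normalize row 1 (÷6) = (0, 1, 1, 10)
  row 0: subtract 4×row1 = (1, 0, 12, 9)
  row 3: subtract 6×row1 = (0, 0, 6, 11)
step 3: normalize row 2 (÷7) = (0, 0, 1, 4)
  row 0: subtract 12×row2 = (1, 0, 0, 0)
  row 1: subtract 1×row2 = (0, 1, 0, 6)
  row 3: subtract 6×row2 = (0, 0, 0, 0)
skip col 3 (zero from row 3)

rank = 3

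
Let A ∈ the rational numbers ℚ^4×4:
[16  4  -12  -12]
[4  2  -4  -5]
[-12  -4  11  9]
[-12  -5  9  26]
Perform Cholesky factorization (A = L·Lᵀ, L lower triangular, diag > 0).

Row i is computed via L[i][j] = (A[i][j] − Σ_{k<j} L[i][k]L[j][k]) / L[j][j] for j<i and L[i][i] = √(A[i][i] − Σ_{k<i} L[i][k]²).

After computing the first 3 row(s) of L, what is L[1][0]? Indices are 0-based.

L[1][0] = 1

Step 1: L[0][0] = √(16) = 4.
  L[1][0] = (4) / L[0][0] = 1.
Step 2: L[1][1] = √(1) = 1.
  L[2][0] = (-12) / L[0][0] = -3.
  L[2][1] = (-1) / L[1][1] = -1.
Step 3: L[2][2] = √(1) = 1.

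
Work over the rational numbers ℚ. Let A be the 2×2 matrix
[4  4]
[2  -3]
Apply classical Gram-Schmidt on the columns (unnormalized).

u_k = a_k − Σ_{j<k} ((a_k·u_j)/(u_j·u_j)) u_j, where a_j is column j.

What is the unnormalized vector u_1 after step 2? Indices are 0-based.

Step 1: u_0 = a_0 = (4, 2).
Step 2: u_1 = a_1 − (1/2)·u_0 = (2, -4).

u_1 = (2, -4)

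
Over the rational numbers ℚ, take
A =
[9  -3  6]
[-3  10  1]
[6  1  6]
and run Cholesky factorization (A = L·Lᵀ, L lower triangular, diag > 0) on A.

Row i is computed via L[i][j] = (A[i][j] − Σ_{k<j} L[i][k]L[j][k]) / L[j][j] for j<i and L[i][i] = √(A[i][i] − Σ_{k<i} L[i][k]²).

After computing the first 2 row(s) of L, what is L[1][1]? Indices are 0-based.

Step 1: L[0][0] = √(9) = 3.
  L[1][0] = (-3) / L[0][0] = -1.
Step 2: L[1][1] = √(9) = 3.

L[1][1] = 3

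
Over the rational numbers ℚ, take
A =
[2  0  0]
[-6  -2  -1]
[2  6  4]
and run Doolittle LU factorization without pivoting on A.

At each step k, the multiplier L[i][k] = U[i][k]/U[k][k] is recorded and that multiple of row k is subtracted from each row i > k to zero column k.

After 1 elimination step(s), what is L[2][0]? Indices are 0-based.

L[2][0] = 1

Step 1: pivot at (0,0) is 2.
  row1 ← row1 − (-3)·row0  ⇒  L[1][0]=-3, U row1=(0, -2, -1)
  row2 ← row2 − (1)·row0  ⇒  L[2][0]=1, U row2=(0, 6, 4)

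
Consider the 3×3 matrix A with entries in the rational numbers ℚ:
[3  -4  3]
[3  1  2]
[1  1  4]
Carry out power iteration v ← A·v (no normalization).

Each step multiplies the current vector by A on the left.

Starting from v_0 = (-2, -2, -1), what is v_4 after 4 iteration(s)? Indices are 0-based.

v_0 = (-2, -2, -1).
v_1 = A·v_0 = (-1, -10, -8).
v_2 = A·v_1 = (13, -29, -43).
v_3 = A·v_2 = (26, -76, -188).
v_4 = A·v_3 = (-182, -374, -802).

v_4 = (-182, -374, -802)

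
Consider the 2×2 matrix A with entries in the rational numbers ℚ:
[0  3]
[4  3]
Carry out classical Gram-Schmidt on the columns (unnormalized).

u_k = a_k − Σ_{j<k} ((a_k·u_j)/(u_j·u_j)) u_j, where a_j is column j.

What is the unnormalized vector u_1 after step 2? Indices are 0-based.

u_1 = (3, 0)

Step 1: u_0 = a_0 = (0, 4).
Step 2: u_1 = a_1 − (3/4)·u_0 = (3, 0).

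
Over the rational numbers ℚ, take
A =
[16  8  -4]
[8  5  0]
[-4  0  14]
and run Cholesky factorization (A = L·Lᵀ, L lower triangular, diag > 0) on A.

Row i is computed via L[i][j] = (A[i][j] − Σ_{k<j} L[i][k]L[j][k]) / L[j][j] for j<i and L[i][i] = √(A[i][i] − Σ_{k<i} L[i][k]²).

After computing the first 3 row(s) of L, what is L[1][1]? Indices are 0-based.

L[1][1] = 1

Step 1: L[0][0] = √(16) = 4.
  L[1][0] = (8) / L[0][0] = 2.
Step 2: L[1][1] = √(1) = 1.
  L[2][0] = (-4) / L[0][0] = -1.
  L[2][1] = (2) / L[1][1] = 2.
Step 3: L[2][2] = √(9) = 3.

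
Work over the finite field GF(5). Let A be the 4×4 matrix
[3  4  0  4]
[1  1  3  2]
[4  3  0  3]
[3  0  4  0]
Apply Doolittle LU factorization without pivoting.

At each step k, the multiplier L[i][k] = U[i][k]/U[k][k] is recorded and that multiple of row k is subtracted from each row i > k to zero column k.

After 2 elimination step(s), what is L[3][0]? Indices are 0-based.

Step 1: pivot at (0,0) is 3.
  row1 ← row1 − (2)·row0  ⇒  L[1][0]=2, U row1=(0, 3, 3, 4)
  row2 ← row2 − (3)·row0  ⇒  L[2][0]=3, U row2=(0, 1, 0, 1)
  row3 ← row3 − (1)·row0  ⇒  L[3][0]=1, U row3=(0, 1, 4, 1)
Step 2: pivot at (1,1) is 3.
  row2 ← row2 − (2)·row1  ⇒  L[2][1]=2, U row2=(0, 0, 4, 3)
  row3 ← row3 − (2)·row1  ⇒  L[3][1]=2, U row3=(0, 0, 3, 3)

L[3][0] = 1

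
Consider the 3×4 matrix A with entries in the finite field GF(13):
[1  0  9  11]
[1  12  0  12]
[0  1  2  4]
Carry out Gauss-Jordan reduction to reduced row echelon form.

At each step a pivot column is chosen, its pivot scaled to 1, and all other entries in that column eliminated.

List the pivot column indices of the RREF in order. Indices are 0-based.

pivot columns: 0, 1, 2

[1] R0 /= 1  ⇒  (1, 0, 9, 11)
     R1 -= 1·R0  ⇒  (0, 12, 4, 1)
[2] R1 /= 12  ⇒  (0, 1, 9, 12)
     R2 -= 1·R1  ⇒  (0, 0, 6, 5)
[3] R2 /= 6  ⇒  (0, 0, 1, 3)
     R0 -= 9·R2  ⇒  (1, 0, 0, 10)
     R1 -= 9·R2  ⇒  (0, 1, 0, 11)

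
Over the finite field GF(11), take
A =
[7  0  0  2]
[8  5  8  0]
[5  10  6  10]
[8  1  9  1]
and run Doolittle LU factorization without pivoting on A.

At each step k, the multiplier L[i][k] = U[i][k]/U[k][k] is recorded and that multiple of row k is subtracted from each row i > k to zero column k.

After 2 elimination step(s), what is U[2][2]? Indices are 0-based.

U[2][2] = 1

Step 1: pivot at (0,0) is 7.
  row1 ← row1 − (9)·row0  ⇒  L[1][0]=9, U row1=(0, 5, 8, 4)
  row2 ← row2 − (7)·row0  ⇒  L[2][0]=7, U row2=(0, 10, 6, 7)
  row3 ← row3 − (9)·row0  ⇒  L[3][0]=9, U row3=(0, 1, 9, 5)
Step 2: pivot at (1,1) is 5.
  row2 ← row2 − (2)·row1  ⇒  L[2][1]=2, U row2=(0, 0, 1, 10)
  row3 ← row3 − (9)·row1  ⇒  L[3][1]=9, U row3=(0, 0, 3, 2)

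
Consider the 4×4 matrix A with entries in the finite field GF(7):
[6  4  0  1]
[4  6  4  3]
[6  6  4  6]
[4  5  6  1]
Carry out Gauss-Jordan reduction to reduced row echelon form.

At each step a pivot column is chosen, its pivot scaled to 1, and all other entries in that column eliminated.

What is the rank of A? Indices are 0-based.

rank = 4

pivot(0,0)=6: scale R0 → (1, 3, 0, 6)
  clear (1,0): R1 −= (4)R0 → (0, 1, 4, 0)
  clear (2,0): R2 −= (6)R0 → (0, 2, 4, 5)
  clear (3,0): R3 −= (4)R0 → (0, 0, 6, 5)
pivot(1,1)=1: scale R1 → (0, 1, 4, 0)
  clear (0,1): R0 −= (3)R1 → (1, 0, 2, 6)
  clear (2,1): R2 −= (2)R1 → (0, 0, 3, 5)
pivot(2,2)=3: scale R2 → (0, 0, 1, 4)
  clear (0,2): R0 −= (2)R2 → (1, 0, 0, 5)
  clear (1,2): R1 −= (4)R2 → (0, 1, 0, 5)
  clear (3,2): R3 −= (6)R2 → (0, 0, 0, 2)
pivot(3,3)=2: scale R3 → (0, 0, 0, 1)
  clear (0,3): R0 −= (5)R3 → (1, 0, 0, 0)
  clear (1,3): R1 −= (5)R3 → (0, 1, 0, 0)
  clear (2,3): R2 −= (4)R3 → (0, 0, 1, 0)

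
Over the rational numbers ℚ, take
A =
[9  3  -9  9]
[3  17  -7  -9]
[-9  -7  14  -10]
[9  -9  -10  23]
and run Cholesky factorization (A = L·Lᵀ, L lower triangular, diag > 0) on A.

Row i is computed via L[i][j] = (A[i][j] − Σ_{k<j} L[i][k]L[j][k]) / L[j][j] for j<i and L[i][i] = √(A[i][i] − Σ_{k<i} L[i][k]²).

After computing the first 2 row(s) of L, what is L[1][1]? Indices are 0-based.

Step 1: L[0][0] = √(9) = 3.
  L[1][0] = (3) / L[0][0] = 1.
Step 2: L[1][1] = √(16) = 4.

L[1][1] = 4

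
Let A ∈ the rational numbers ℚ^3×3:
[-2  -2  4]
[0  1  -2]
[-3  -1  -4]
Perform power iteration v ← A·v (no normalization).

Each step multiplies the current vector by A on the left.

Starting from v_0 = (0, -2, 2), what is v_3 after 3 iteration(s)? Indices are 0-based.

v_0 = (0, -2, 2).
v_1 = A·v_0 = (12, -6, -6).
v_2 = A·v_1 = (-36, 6, -6).
v_3 = A·v_2 = (36, 18, 126).

v_3 = (36, 18, 126)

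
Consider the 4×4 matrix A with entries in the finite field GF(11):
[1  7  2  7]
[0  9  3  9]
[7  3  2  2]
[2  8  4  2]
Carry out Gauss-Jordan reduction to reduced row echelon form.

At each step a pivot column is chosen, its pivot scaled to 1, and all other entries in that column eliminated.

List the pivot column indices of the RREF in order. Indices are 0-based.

step 1: normalize row 0 (÷1) = (1, 7, 2, 7)
  row 2: subtract 7×row0 = (0, 9, 10, 8)
  row 3: subtract 2×row0 = (0, 5, 0, 10)
step 2: normalize row 1 (÷9) = (0, 1, 4, 1)
  row 0: subtract 7×row1 = (1, 0, 7, 0)
  row 2: subtract 9×row1 = (0, 0, 7, 10)
  row 3: subtract 5×row1 = (0, 0, 2, 5)
step 3: normalize row 2 (÷7) = (0, 0, 1, 3)
  row 0: subtract 7×row2 = (1, 0, 0, 1)
  row 1: subtract 4×row2 = (0, 1, 0, 0)
  row 3: subtract 2×row2 = (0, 0, 0, 10)
step 4: normalize row 3 (÷10) = (0, 0, 0, 1)
  row 0: subtract 1×row3 = (1, 0, 0, 0)
  row 2: subtract 3×row3 = (0, 0, 1, 0)

pivot columns: 0, 1, 2, 3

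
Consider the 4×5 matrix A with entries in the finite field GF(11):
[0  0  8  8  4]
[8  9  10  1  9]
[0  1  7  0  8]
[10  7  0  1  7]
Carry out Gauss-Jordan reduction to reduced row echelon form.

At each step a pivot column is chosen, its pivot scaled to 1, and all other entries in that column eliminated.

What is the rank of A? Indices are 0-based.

step 1: exchange rows 0,1
step 1: normalize row 0 (÷8) = (1, 8, 4, 7, 8)
  row 3: subtract 10×row0 = (0, 4, 4, 8, 4)
step 2: exchange rows 1,2
step 2: normalize row 1 (÷1) = (0, 1, 7, 0, 8)
  row 0: subtract 8×row1 = (1, 0, 3, 7, 10)
  row 3: subtract 4×row1 = (0, 0, 9, 8, 5)
step 3: normalize row 2 (÷8) = (0, 0, 1, 1, 6)
  row 0: subtract 3×row2 = (1, 0, 0, 4, 3)
  row 1: subtract 7×row2 = (0, 1, 0, 4, 10)
  row 3: subtract 9×row2 = (0, 0, 0, 10, 6)
step 4: normalize row 3 (÷10) = (0, 0, 0, 1, 5)
  row 0: subtract 4×row3 = (1, 0, 0, 0, 5)
  row 1: subtract 4×row3 = (0, 1, 0, 0, 1)
  row 2: subtract 1×row3 = (0, 0, 1, 0, 1)

rank = 4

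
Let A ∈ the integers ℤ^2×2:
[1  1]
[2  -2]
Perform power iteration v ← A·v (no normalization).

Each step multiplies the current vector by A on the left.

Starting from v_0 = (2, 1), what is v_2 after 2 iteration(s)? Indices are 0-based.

v_2 = (5, 2)

v_0 = (2, 1).
v_1 = A·v_0 = (3, 2).
v_2 = A·v_1 = (5, 2).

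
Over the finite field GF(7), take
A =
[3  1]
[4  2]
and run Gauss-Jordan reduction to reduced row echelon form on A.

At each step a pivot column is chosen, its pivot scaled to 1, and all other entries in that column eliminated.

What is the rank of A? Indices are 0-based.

rank = 2

step 1: normalize row 0 (÷3) = (1, 5)
  row 1: subtract 4×row0 = (0, 3)
step 2: normalize row 1 (÷3) = (0, 1)
  row 0: subtract 5×row1 = (1, 0)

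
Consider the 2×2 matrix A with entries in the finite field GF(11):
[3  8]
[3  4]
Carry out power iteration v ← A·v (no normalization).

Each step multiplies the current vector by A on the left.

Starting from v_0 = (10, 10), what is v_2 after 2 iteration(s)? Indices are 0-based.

v_0 = (10, 10).
v_1 = A·v_0 = (0, 4).
v_2 = A·v_1 = (10, 5).

v_2 = (10, 5)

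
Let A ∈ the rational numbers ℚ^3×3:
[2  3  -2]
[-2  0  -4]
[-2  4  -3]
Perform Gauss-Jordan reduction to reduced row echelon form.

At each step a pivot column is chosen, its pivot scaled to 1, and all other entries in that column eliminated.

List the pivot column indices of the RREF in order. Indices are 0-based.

step 1: normalize row 0 (÷2) = (1, 3/2, -1)
  row 1: subtract -2×row0 = (0, 3, -6)
  row 2: subtract -2×row0 = (0, 7, -5)
step 2: normalize row 1 (÷3) = (0, 1, -2)
  row 0: subtract 3/2×row1 = (1, 0, 2)
  row 2: subtract 7×row1 = (0, 0, 9)
step 3: normalize row 2 (÷9) = (0, 0, 1)
  row 0: subtract 2×row2 = (1, 0, 0)
  row 1: subtract -2×row2 = (0, 1, 0)

pivot columns: 0, 1, 2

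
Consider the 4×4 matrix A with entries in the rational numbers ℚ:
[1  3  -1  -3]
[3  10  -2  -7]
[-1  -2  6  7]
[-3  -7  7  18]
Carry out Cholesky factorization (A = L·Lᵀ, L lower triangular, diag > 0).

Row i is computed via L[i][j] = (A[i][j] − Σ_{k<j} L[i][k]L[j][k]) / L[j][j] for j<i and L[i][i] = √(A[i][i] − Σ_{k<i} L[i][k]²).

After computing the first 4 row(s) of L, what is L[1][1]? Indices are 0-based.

Step 1: L[0][0] = √(1) = 1.
  L[1][0] = (3) / L[0][0] = 3.
Step 2: L[1][1] = √(1) = 1.
  L[2][0] = (-1) / L[0][0] = -1.
  L[2][1] = (1) / L[1][1] = 1.
Step 3: L[2][2] = √(4) = 2.
  L[3][0] = (-3) / L[0][0] = -3.
  L[3][1] = (2) / L[1][1] = 2.
  L[3][2] = (2) / L[2][2] = 1.
Step 4: L[3][3] = √(4) = 2.

L[1][1] = 1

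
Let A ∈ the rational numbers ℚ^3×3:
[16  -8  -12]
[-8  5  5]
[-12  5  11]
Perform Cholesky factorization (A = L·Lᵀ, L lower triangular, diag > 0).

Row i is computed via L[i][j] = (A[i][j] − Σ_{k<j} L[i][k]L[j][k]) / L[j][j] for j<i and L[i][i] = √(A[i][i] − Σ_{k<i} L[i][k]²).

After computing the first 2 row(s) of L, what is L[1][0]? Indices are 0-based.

L[1][0] = -2

Step 1: L[0][0] = √(16) = 4.
  L[1][0] = (-8) / L[0][0] = -2.
Step 2: L[1][1] = √(1) = 1.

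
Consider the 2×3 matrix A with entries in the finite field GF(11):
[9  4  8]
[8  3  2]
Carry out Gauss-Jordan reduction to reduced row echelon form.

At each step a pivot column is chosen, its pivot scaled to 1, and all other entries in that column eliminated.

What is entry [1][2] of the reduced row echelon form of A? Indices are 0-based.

step 1: normalize row 0 (÷9) = (1, 9, 7)
  row 1: subtract 8×row0 = (0, 8, 1)
step 2: normalize row 1 (÷8) = (0, 1, 7)
  row 0: subtract 9×row1 = (1, 0, 10)

M[1][2] = 7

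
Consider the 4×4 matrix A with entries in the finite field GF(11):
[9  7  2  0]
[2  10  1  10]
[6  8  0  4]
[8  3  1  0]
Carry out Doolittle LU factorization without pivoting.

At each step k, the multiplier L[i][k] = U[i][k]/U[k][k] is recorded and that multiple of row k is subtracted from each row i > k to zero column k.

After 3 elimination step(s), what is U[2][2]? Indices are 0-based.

U[2][2] = 8

Step 1: pivot at (0,0) is 9.
  row1 ← row1 − (10)·row0  ⇒  L[1][0]=10, U row1=(0, 6, 3, 10)
  row2 ← row2 − (8)·row0  ⇒  L[2][0]=8, U row2=(0, 7, 6, 4)
  row3 ← row3 − (7)·row0  ⇒  L[3][0]=7, U row3=(0, 9, 9, 0)
Step 2: pivot at (1,1) is 6.
  row2 ← row2 − (3)·row1  ⇒  L[2][1]=3, U row2=(0, 0, 8, 7)
  row3 ← row3 − (7)·row1  ⇒  L[3][1]=7, U row3=(0, 0, 10, 7)
Step 3: pivot at (2,2) is 8.
  row3 ← row3 − (4)·row2  ⇒  L[3][2]=4, U row3=(0, 0, 0, 1)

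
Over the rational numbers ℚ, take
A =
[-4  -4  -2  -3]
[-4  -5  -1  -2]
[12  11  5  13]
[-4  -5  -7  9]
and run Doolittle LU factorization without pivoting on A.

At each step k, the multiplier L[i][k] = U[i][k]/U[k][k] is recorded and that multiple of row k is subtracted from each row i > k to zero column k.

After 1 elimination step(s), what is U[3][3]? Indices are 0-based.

Step 1: pivot at (0,0) is -4.
  row1 ← row1 − (1)·row0  ⇒  L[1][0]=1, U row1=(0, -1, 1, 1)
  row2 ← row2 − (-3)·row0  ⇒  L[2][0]=-3, U row2=(0, -1, -1, 4)
  row3 ← row3 − (1)·row0  ⇒  L[3][0]=1, U row3=(0, -1, -5, 12)

U[3][3] = 12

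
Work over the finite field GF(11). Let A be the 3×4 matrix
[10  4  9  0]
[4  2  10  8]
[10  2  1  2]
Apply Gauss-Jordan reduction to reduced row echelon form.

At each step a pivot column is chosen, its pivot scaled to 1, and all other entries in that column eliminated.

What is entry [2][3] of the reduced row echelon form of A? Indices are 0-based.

pivot(0,0)=10: scale R0 → (1, 7, 2, 0)
  clear (1,0): R1 −= (4)R0 → (0, 7, 2, 8)
  clear (2,0): R2 −= (10)R0 → (0, 9, 3, 2)
pivot(1,1)=7: scale R1 → (0, 1, 5, 9)
  clear (0,1): R0 −= (7)R1 → (1, 0, 0, 3)
  clear (2,1): R2 −= (9)R1 → (0, 0, 2, 9)
pivot(2,2)=2: scale R2 → (0, 0, 1, 10)
  clear (1,2): R1 −= (5)R2 → (0, 1, 0, 3)

M[2][3] = 10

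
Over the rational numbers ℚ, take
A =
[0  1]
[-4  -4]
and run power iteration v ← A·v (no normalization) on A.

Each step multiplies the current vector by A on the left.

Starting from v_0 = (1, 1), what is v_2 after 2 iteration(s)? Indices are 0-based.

v_0 = (1, 1).
v_1 = A·v_0 = (1, -8).
v_2 = A·v_1 = (-8, 28).

v_2 = (-8, 28)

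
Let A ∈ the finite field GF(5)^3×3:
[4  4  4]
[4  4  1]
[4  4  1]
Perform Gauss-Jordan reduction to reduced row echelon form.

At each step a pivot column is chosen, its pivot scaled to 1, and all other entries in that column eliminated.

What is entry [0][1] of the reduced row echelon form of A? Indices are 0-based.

M[0][1] = 1

[1] R0 /= 4  ⇒  (1, 1, 1)
     R1 -= 4·R0  ⇒  (0, 0, 2)
     R2 -= 4·R0  ⇒  (0, 0, 2)
column 1 empty below row 1
[2] R1 /= 2  ⇒  (0, 0, 1)
     R0 -= 1·R1  ⇒  (1, 1, 0)
     R2 -= 2·R1  ⇒  (0, 0, 0)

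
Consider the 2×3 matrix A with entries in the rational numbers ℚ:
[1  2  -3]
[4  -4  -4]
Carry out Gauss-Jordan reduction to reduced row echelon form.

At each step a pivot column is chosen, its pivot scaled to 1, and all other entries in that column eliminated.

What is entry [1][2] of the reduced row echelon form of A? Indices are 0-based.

M[1][2] = -2/3

pivot(0,0)=1: scale R0 → (1, 2, -3)
  clear (1,0): R1 −= (4)R0 → (0, -12, 8)
pivot(1,1)=-12: scale R1 → (0, 1, -2/3)
  clear (0,1): R0 −= (2)R1 → (1, 0, -5/3)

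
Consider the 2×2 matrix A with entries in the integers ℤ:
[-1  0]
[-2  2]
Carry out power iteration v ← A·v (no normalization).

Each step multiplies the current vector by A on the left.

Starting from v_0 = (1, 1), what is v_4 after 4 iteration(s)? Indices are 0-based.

v_4 = (1, 6)

v_0 = (1, 1).
v_1 = A·v_0 = (-1, 0).
v_2 = A·v_1 = (1, 2).
v_3 = A·v_2 = (-1, 2).
v_4 = A·v_3 = (1, 6).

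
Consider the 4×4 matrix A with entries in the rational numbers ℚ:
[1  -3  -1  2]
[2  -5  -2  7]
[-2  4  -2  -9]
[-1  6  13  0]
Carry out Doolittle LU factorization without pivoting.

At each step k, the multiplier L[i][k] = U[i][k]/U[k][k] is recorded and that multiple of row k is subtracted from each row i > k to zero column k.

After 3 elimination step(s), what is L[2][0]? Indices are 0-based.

k=0: U[0][0]=1
  eliminate (1,0): mult=2, new row 1: (0, 1, 0, 3); set L[1][0]=2
  eliminate (2,0): mult=-2, new row 2: (0, -2, -4, -5); set L[2][0]=-2
  eliminate (3,0): mult=-1, new row 3: (0, 3, 12, 2); set L[3][0]=-1
k=1: U[1][1]=1
  eliminate (2,1): mult=-2, new row 2: (0, 0, -4, 1); set L[2][1]=-2
  eliminate (3,1): mult=3, new row 3: (0, 0, 12, -7); set L[3][1]=3
k=2: U[2][2]=-4
  eliminate (3,2): mult=-3, new row 3: (0, 0, 0, -4); set L[3][2]=-3

L[2][0] = -2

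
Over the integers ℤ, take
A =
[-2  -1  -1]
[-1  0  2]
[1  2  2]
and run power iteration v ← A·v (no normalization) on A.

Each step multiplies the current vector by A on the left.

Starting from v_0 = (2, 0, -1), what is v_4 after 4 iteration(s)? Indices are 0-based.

v_4 = (62, 0, -88)

v_0 = (2, 0, -1).
v_1 = A·v_0 = (-3, -4, 0).
v_2 = A·v_1 = (10, 3, -11).
v_3 = A·v_2 = (-12, -32, -6).
v_4 = A·v_3 = (62, 0, -88).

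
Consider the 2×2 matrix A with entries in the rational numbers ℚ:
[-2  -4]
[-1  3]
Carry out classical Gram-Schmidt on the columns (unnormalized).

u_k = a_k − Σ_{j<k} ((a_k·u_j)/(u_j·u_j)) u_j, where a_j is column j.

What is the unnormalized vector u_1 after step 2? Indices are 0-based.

Step 1: u_0 = a_0 = (-2, -1).
Step 2: u_1 = a_1 − (1)·u_0 = (-2, 4).

u_1 = (-2, 4)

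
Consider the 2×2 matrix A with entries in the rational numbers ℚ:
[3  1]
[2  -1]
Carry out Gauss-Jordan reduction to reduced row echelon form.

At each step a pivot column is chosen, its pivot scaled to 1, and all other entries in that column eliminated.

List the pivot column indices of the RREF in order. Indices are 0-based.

step 1: normalize row 0 (÷3) = (1, 1/3)
  row 1: subtract 2×row0 = (0, -5/3)
step 2: normalize row 1 (÷-5/3) = (0, 1)
  row 0: subtract 1/3×row1 = (1, 0)

pivot columns: 0, 1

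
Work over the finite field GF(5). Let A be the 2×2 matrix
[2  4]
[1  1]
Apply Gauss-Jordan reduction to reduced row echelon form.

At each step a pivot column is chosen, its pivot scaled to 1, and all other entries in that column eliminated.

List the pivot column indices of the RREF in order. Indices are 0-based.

pivot columns: 0, 1

pivot(0,0)=2: scale R0 → (1, 2)
  clear (1,0): R1 −= (1)R0 → (0, 4)
pivot(1,1)=4: scale R1 → (0, 1)
  clear (0,1): R0 −= (2)R1 → (1, 0)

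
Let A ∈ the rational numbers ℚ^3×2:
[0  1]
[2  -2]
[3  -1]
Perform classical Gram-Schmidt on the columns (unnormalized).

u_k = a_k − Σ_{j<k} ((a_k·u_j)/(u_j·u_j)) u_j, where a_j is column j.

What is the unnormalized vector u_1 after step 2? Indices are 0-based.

Step 1: u_0 = a_0 = (0, 2, 3).
Step 2: u_1 = a_1 − (-7/13)·u_0 = (1, -12/13, 8/13).

u_1 = (1, -12/13, 8/13)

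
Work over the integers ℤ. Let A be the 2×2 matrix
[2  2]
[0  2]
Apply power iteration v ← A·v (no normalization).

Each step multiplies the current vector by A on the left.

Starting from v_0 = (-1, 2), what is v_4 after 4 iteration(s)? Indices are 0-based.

v_4 = (112, 32)

v_0 = (-1, 2).
v_1 = A·v_0 = (2, 4).
v_2 = A·v_1 = (12, 8).
v_3 = A·v_2 = (40, 16).
v_4 = A·v_3 = (112, 32).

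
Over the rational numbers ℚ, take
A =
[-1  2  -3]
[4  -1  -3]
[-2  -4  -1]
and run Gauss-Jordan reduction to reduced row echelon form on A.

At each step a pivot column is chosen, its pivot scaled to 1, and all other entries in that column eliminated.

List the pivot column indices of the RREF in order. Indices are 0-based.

[1] R0 /= -1  ⇒  (1, -2, 3)
     R1 -= 4·R0  ⇒  (0, 7, -15)
     R2 -= -2·R0  ⇒  (0, -8, 5)
[2] R1 /= 7  ⇒  (0, 1, -15/7)
     R0 -= -2·R1  ⇒  (1, 0, -9/7)
     R2 -= -8·R1  ⇒  (0, 0, -85/7)
[3] R2 /= -85/7  ⇒  (0, 0, 1)
     R0 -= -9/7·R2  ⇒  (1, 0, 0)
     R1 -= -15/7·R2  ⇒  (0, 1, 0)

pivot columns: 0, 1, 2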